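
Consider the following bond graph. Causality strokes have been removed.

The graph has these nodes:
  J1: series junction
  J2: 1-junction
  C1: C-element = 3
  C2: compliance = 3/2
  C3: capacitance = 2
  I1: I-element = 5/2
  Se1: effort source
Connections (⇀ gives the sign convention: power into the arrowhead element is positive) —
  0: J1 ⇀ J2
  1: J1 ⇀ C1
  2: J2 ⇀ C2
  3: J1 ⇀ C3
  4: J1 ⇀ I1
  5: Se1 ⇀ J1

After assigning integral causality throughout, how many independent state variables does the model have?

b5 stroke→J1  (Se1 fixes effort; stroke away)
b1 stroke→J1  (C1 outputs effort q/C1)
b2 stroke→J2  (C2: C, integral causality)
b0 stroke→J1  (closing 1-jn rule on J2)
b3 stroke→J1  (C3 integral (e out))
b4 stroke→I1  (only one flow-in slot at J1)

4  (C1, C2, C3, I1 all integral)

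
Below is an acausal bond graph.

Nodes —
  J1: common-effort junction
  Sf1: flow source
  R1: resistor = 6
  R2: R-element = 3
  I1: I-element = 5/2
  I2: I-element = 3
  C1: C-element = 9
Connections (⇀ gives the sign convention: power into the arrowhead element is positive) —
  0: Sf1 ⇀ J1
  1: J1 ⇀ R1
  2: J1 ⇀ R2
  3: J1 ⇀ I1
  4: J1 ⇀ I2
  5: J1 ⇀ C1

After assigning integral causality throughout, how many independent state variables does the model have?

β0 |Sf1  (Sf1: flow source, stroke at near end)
β3 |I1  (prefer integral on I1)
β4 |I2  (I2: I, integral causality)
β5 |J1  (C1 integral (e out))
β1 |R1  (J1: bond 5 brought effort, rest push out)
β2 |R2  (common-e at J1 fixed by 5)

3  (C1, I1, I2 all integral)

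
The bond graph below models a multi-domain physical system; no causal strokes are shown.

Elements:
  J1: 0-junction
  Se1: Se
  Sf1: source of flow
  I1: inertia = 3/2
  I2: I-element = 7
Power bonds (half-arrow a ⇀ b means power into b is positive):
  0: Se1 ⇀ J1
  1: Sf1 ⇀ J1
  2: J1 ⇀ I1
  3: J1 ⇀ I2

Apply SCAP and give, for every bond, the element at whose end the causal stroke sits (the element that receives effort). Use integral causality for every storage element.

bond 0 |J1
bond 1 |Sf1
bond 2 |I1
bond 3 |I2

b0 |J1  (Se1 fixes effort; stroke away)
b1 |Sf1  (Sf1: flow source, stroke at near end)
b2 |I1  (J1: bond 0 brought effort, rest push out)
b3 |I2  (common-e at J1 fixed by 0)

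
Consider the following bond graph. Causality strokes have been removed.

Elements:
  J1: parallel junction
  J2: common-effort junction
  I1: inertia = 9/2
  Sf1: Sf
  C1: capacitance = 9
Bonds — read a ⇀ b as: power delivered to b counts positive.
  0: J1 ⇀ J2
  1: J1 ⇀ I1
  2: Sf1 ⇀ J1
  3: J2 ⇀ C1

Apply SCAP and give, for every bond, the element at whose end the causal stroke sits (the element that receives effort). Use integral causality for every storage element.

b0 stroke→J1
b1 stroke→I1
b2 stroke→Sf1
b3 stroke→J2

#2 stroke at Sf1  (Sf1: flow source, stroke at near end)
#1 stroke at I1  (I1: I, integral causality)
#0 stroke at J1  (only one effort-in slot at J1)
#3 stroke at J2  (J2: last free bond brings effort in)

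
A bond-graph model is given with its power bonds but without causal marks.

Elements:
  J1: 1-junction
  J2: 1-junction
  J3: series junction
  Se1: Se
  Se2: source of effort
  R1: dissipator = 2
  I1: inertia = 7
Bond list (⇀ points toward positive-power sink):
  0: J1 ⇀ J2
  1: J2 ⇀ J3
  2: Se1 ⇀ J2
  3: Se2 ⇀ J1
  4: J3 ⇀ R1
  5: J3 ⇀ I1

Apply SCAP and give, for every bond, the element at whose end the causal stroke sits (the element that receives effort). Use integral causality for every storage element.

b2 stroke→J2  (Se1 (Se) sets effort on bond)
b3 stroke→J1  (Se2 fixes effort; stroke away)
b0 stroke→J2  (J1 needs exactly one f-in)
b1 stroke→J3  (closing 1-jn rule on J2)
b5 stroke→I1  (I1 outputs flow p/I1)
b4 stroke→J3  (1-jn J3 has f-setter on 5)

β0 stroke at J2
β1 stroke at J3
β2 stroke at J2
β3 stroke at J1
β4 stroke at J3
β5 stroke at I1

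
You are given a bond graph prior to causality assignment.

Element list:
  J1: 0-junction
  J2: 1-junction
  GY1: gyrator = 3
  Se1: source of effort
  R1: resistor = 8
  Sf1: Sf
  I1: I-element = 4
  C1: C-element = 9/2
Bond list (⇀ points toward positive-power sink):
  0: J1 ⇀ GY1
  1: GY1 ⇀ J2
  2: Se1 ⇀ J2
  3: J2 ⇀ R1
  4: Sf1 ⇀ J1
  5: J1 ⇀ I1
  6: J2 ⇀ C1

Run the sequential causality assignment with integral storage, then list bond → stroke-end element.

β2 stroke→J2  (Se1 (Se) sets effort on bond)
β4 stroke→Sf1  (Sf1 fixes flow; stroke at Sf1)
β5 stroke→I1  (I1 outputs flow p/I1)
β0 stroke→J1  (only one effort-in slot at J1)
β1 stroke→J2  (GY1: gyrator matches bond 0)
β6 stroke→J2  (prefer integral on C1)
β3 stroke→R1  (J2: last free bond brings flow in)

bond 0 stroke→J1
bond 1 stroke→J2
bond 2 stroke→J2
bond 3 stroke→R1
bond 4 stroke→Sf1
bond 5 stroke→I1
bond 6 stroke→J2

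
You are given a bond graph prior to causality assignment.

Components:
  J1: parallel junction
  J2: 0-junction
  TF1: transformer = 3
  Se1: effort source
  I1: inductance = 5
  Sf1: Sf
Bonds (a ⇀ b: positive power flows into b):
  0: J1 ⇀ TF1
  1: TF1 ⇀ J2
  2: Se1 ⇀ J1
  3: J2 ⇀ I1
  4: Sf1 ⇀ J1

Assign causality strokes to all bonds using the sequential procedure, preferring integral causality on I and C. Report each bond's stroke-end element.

#0 stroke at TF1
#1 stroke at J2
#2 stroke at J1
#3 stroke at I1
#4 stroke at Sf1

#2 →J1  (source Se1 imposes e)
#4 →Sf1  (Sf1 (Sf) sets flow on bond)
#0 →TF1  (J1: bond 2 brought effort, rest push out)
#1 →J2  (TF1: transformer flips bond 0)
#3 →I1  (J2 effort already set via bond 1)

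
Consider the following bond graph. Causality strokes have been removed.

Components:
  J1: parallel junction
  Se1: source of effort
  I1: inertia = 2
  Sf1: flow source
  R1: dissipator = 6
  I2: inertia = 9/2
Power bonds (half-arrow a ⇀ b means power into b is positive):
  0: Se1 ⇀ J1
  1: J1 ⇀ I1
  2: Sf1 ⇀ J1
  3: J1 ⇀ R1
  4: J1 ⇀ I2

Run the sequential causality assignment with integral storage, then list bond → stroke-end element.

β0 stroke at J1  (Se1: effort source, stroke at far end)
β2 stroke at Sf1  (Sf1 fixes flow; stroke at Sf1)
β1 stroke at I1  (J1: bond 0 brought effort, rest push out)
β3 stroke at R1  (J1 effort already set via bond 0)
β4 stroke at I2  (J1: bond 0 brought effort, rest push out)

β0 |J1
β1 |I1
β2 |Sf1
β3 |R1
β4 |I2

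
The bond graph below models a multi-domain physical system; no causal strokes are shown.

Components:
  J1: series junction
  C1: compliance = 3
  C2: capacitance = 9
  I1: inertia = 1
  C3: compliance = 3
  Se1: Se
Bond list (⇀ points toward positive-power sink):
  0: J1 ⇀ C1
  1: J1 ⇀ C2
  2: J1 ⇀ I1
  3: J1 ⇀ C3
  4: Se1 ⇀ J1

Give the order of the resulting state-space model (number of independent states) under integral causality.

β4 stroke→J1  (source Se1 imposes e)
β0 stroke→J1  (C1: C, integral causality)
β1 stroke→J1  (prefer integral on C2)
β2 stroke→I1  (I1: I, integral causality)
β3 stroke→J1  (common-f at J1 fixed by 2)

4  (C1, C2, C3, I1 all integral)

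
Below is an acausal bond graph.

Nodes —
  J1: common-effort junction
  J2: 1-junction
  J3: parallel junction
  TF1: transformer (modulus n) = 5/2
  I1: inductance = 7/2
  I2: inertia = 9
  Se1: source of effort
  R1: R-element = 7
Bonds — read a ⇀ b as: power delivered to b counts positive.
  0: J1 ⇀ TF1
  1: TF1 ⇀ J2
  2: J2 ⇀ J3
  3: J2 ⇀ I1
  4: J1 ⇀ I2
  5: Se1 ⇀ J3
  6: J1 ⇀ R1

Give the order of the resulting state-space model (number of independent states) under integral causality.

2  (I1, I2 all integral)

b5 stroke→J3  (Se1 (Se) sets effort on bond)
b2 stroke→J2  (common-e at J3 fixed by 5)
b3 stroke→I1  (prefer integral on I1)
b1 stroke→J2  (J2: bond 3 brought flow, rest push out)
b0 stroke→TF1  (through TF1, causality passes straight; one stroke at TF1)
b4 stroke→I2  (I2 outputs flow p/I2)
b6 stroke→J1  (closing 0-jn rule on J1)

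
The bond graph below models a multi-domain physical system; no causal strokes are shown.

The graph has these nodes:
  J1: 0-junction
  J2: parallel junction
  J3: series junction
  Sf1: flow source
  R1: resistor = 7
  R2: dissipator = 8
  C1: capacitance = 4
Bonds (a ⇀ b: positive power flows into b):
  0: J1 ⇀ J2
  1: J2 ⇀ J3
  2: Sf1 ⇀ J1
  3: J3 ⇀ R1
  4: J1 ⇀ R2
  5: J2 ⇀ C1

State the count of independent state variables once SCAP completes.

b2 stroke at Sf1  (source Sf1 imposes f)
b5 stroke at J2  (C1 integral (e out))
b0 stroke at J1  (0-jn J2 has e-setter on 5)
b1 stroke at J3  (0-jn J2 has e-setter on 5)
b3 stroke at R1  (only one flow-in slot at J3)
b4 stroke at R2  (0-jn J1 has e-setter on 0)

1  (C1 all integral)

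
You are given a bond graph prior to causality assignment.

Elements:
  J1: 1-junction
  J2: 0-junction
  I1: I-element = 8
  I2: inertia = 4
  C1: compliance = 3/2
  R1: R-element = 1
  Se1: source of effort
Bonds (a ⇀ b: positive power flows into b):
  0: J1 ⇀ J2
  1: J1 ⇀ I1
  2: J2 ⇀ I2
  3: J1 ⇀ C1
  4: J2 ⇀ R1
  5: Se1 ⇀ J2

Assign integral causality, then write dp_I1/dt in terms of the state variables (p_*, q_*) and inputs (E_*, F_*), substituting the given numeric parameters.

#5 stroke→J2  (Se1: effort source, stroke at far end)
#0 stroke→J1  (common-e at J2 fixed by 5)
#2 stroke→I2  (common-e at J2 fixed by 5)
#4 stroke→R1  (0-jn J2 has e-setter on 5)
#1 stroke→I1  (I1 integral (f out))
#3 stroke→J1  (J1 flow already set via bond 1)

dp_I1/dt = -E_Se1 - 2*q_C1/3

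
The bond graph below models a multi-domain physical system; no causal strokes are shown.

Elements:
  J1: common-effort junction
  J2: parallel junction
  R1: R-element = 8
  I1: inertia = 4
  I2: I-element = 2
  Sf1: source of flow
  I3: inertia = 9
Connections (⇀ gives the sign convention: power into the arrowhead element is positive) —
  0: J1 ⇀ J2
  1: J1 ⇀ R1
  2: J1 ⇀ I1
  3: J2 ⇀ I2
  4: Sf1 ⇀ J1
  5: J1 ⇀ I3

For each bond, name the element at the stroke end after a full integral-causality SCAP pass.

#0 |J2
#1 |J1
#2 |I1
#3 |I2
#4 |Sf1
#5 |I3

bond 4 |Sf1  (Sf1: flow source, stroke at near end)
bond 2 |I1  (I1 integral (f out))
bond 3 |I2  (I2 outputs flow p/I2)
bond 0 |J2  (closing 0-jn rule on J2)
bond 5 |I3  (prefer integral on I3)
bond 1 |J1  (J1: last free bond brings effort in)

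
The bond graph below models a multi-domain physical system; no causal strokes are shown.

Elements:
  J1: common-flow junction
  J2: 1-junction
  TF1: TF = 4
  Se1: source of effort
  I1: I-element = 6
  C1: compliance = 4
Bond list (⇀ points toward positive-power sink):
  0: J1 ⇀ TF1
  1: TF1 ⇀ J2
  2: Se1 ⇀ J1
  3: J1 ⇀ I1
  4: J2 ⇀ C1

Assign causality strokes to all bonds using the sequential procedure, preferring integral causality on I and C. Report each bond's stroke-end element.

#2 stroke at J1  (Se1: effort source, stroke at far end)
#3 stroke at I1  (I1 integral (f out))
#0 stroke at J1  (1-jn J1 has f-setter on 3)
#1 stroke at TF1  (TF1: transformer flips bond 0)
#4 stroke at J2  (common-f at J2 fixed by 1)

bond 0 stroke→J1
bond 1 stroke→TF1
bond 2 stroke→J1
bond 3 stroke→I1
bond 4 stroke→J2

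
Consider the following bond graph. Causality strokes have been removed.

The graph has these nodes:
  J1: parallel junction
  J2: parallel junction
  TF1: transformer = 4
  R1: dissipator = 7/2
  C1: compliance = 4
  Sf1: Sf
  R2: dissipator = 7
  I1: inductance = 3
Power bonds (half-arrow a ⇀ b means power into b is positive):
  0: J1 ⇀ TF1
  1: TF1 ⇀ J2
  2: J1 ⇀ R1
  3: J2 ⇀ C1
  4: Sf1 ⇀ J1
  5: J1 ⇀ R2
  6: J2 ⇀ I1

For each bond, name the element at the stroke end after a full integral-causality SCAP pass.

#0 →J1
#1 →TF1
#2 →R1
#3 →J2
#4 →Sf1
#5 →R2
#6 →I1

#4 |Sf1  (Sf1 fixes flow; stroke at Sf1)
#3 |J2  (prefer integral on C1)
#1 |TF1  (0-jn J2 has e-setter on 3)
#6 |I1  (common-e at J2 fixed by 3)
#0 |J1  (TF1: transformer flips bond 1)
#2 |R1  (0-jn J1 has e-setter on 0)
#5 |R2  (common-e at J1 fixed by 0)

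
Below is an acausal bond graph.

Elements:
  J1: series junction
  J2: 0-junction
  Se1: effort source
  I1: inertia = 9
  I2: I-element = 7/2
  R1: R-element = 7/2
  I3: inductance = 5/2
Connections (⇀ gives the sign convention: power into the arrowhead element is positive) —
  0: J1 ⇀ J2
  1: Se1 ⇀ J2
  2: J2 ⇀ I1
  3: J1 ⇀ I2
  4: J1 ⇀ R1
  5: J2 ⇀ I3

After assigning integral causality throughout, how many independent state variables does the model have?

3  (I1, I2, I3 all integral)

b1 →J2  (Se1 (Se) sets effort on bond)
b0 →J1  (J2: bond 1 brought effort, rest push out)
b2 →I1  (J2: bond 1 brought effort, rest push out)
b5 →I3  (0-jn J2 has e-setter on 1)
b3 →I2  (I2 outputs flow p/I2)
b4 →J1  (common-f at J1 fixed by 3)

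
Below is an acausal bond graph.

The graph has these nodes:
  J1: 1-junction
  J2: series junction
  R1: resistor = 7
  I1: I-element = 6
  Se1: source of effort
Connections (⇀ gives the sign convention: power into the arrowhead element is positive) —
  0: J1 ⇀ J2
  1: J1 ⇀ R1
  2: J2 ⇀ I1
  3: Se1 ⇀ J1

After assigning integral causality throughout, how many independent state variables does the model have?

β3 stroke→J1  (source Se1 imposes e)
β2 stroke→I1  (I1 outputs flow p/I1)
β0 stroke→J2  (J2: bond 2 brought flow, rest push out)
β1 stroke→J1  (common-f at J1 fixed by 0)

1  (I1 all integral)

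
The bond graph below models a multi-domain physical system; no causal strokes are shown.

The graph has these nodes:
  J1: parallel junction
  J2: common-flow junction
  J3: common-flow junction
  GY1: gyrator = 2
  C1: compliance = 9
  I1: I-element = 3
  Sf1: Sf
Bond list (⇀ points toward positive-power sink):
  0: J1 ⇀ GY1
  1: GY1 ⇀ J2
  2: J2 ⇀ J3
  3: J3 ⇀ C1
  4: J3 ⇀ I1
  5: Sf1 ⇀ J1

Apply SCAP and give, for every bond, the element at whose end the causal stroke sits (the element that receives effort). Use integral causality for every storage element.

β5 |Sf1  (Sf1: flow source, stroke at near end)
β0 |J1  (J1: last free bond brings effort in)
β1 |J2  (GY1 both-in/both-out from 0)
β2 |J3  (only one flow-in slot at J2)
β3 |J3  (C1 outputs effort q/C1)
β4 |I1  (J3: last free bond brings flow in)

#0 |J1
#1 |J2
#2 |J3
#3 |J3
#4 |I1
#5 |Sf1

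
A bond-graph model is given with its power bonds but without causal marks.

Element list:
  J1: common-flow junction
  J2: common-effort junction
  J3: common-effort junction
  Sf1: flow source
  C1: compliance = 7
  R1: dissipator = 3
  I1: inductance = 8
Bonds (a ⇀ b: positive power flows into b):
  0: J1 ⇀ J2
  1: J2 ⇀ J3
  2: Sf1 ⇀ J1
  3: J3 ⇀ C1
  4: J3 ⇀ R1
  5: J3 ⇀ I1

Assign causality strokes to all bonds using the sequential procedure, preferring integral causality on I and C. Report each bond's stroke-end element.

b2 stroke at Sf1  (Sf1 fixes flow; stroke at Sf1)
b0 stroke at J1  (J1: bond 2 brought flow, rest push out)
b1 stroke at J2  (J2: last free bond brings effort in)
b3 stroke at J3  (C1: C, integral causality)
b4 stroke at R1  (J3 effort already set via bond 3)
b5 stroke at I1  (J3: bond 3 brought effort, rest push out)

#0 stroke→J1
#1 stroke→J2
#2 stroke→Sf1
#3 stroke→J3
#4 stroke→R1
#5 stroke→I1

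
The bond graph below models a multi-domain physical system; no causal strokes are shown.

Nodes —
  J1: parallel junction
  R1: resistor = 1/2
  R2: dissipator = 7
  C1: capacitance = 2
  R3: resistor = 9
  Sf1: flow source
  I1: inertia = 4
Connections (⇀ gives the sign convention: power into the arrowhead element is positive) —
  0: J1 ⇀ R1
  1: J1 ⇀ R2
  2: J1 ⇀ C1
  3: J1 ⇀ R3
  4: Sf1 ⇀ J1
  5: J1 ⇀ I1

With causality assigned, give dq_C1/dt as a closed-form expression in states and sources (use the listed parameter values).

#4 stroke at Sf1  (Sf1 fixes flow; stroke at Sf1)
#2 stroke at J1  (C1 integral (e out))
#0 stroke at R1  (common-e at J1 fixed by 2)
#1 stroke at R2  (J1 effort already set via bond 2)
#3 stroke at R3  (0-jn J1 has e-setter on 2)
#5 stroke at I1  (J1: bond 2 brought effort, rest push out)

dq_C1/dt = F_Sf1 - p_I1/4 - 71*q_C1/63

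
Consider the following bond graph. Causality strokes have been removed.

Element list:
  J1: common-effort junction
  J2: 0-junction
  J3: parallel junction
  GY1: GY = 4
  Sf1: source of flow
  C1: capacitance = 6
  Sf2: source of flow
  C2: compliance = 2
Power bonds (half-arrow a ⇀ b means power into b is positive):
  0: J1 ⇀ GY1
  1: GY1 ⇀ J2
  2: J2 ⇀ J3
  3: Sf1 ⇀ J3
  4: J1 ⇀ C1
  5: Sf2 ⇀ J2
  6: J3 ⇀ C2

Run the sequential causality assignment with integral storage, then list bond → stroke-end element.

#3 →Sf1  (Sf1: flow source, stroke at near end)
#5 →Sf2  (Sf2: flow source, stroke at near end)
#4 →J1  (prefer integral on C1)
#0 →GY1  (J1: bond 4 brought effort, rest push out)
#1 →GY1  (through GY1, causality inverts; strokes same side of GY1)
#2 →J2  (only one effort-in slot at J2)
#6 →J3  (only one effort-in slot at J3)

b0 stroke→GY1
b1 stroke→GY1
b2 stroke→J2
b3 stroke→Sf1
b4 stroke→J1
b5 stroke→Sf2
b6 stroke→J3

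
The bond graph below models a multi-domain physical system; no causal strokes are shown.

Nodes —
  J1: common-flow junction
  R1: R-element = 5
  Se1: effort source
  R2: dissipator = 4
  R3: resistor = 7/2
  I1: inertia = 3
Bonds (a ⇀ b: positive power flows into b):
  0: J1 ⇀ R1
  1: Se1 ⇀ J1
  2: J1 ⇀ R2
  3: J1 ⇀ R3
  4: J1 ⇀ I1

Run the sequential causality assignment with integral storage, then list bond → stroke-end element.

#1 stroke→J1  (Se1 (Se) sets effort on bond)
#4 stroke→I1  (I1 outputs flow p/I1)
#0 stroke→J1  (1-jn J1 has f-setter on 4)
#2 stroke→J1  (J1 flow already set via bond 4)
#3 stroke→J1  (J1: bond 4 brought flow, rest push out)

b0 stroke→J1
b1 stroke→J1
b2 stroke→J1
b3 stroke→J1
b4 stroke→I1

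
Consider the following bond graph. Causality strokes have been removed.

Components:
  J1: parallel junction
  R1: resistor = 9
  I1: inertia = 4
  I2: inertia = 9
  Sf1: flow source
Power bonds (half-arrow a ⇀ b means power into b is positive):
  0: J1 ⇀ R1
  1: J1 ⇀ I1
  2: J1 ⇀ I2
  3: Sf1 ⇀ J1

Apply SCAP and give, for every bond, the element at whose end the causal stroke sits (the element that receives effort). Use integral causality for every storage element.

bond 0 stroke at J1
bond 1 stroke at I1
bond 2 stroke at I2
bond 3 stroke at Sf1

bond 3 stroke at Sf1  (source Sf1 imposes f)
bond 1 stroke at I1  (I1: I, integral causality)
bond 2 stroke at I2  (I2: I, integral causality)
bond 0 stroke at J1  (only one effort-in slot at J1)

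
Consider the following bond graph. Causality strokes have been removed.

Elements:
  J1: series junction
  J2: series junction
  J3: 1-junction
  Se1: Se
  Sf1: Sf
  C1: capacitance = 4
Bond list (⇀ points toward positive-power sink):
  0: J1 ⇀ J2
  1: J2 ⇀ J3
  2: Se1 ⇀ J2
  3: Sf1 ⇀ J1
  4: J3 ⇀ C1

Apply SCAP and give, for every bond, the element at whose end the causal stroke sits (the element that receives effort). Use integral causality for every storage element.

b2 stroke→J2  (Se1 fixes effort; stroke away)
b3 stroke→Sf1  (Sf1 fixes flow; stroke at Sf1)
b0 stroke→J1  (common-f at J1 fixed by 3)
b1 stroke→J2  (common-f at J2 fixed by 0)
b4 stroke→J3  (J3: bond 1 brought flow, rest push out)

β0 stroke→J1
β1 stroke→J2
β2 stroke→J2
β3 stroke→Sf1
β4 stroke→J3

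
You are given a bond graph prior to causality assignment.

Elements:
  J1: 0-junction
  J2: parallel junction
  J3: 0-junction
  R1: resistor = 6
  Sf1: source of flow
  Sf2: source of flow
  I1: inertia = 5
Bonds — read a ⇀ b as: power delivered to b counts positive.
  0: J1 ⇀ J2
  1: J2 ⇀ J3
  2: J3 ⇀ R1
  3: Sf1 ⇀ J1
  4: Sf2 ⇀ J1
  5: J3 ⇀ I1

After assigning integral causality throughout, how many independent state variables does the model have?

#3 |Sf1  (Sf1 (Sf) sets flow on bond)
#4 |Sf2  (Sf2 (Sf) sets flow on bond)
#0 |J1  (J1: last free bond brings effort in)
#1 |J2  (closing 0-jn rule on J2)
#5 |I1  (I1 integral (f out))
#2 |J3  (J3: last free bond brings effort in)

1  (I1 all integral)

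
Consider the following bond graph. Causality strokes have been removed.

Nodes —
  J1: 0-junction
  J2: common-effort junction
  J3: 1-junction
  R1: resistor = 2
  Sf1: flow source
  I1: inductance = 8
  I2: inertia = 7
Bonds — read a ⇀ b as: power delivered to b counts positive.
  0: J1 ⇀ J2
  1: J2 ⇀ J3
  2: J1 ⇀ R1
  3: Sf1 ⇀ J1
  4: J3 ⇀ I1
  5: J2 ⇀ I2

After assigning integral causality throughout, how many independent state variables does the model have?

2  (I1, I2 all integral)

#3 stroke at Sf1  (source Sf1 imposes f)
#4 stroke at I1  (I1: I, integral causality)
#1 stroke at J3  (1-jn J3 has f-setter on 4)
#5 stroke at I2  (I2 outputs flow p/I2)
#0 stroke at J2  (only one effort-in slot at J2)
#2 stroke at J1  (closing 0-jn rule on J1)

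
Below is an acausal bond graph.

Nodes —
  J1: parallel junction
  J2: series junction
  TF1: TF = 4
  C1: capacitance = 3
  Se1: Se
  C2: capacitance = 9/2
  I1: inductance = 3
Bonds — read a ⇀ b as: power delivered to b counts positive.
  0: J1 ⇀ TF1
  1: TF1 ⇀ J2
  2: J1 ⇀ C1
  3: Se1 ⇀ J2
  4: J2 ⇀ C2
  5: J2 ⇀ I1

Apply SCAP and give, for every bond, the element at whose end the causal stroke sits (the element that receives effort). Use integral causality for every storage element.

β3 stroke→J2  (Se1: effort source, stroke at far end)
β2 stroke→J1  (C1 integral (e out))
β0 stroke→TF1  (0-jn J1 has e-setter on 2)
β1 stroke→J2  (TF TF1: opposite of bond 0)
β4 stroke→J2  (C2: C, integral causality)
β5 stroke→I1  (only one flow-in slot at J2)

bond 0 stroke at TF1
bond 1 stroke at J2
bond 2 stroke at J1
bond 3 stroke at J2
bond 4 stroke at J2
bond 5 stroke at I1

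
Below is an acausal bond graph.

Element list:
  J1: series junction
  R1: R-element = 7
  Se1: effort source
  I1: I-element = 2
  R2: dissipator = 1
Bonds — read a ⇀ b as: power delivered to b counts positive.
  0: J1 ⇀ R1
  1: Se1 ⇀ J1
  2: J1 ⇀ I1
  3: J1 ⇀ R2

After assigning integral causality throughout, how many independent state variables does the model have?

β1 →J1  (source Se1 imposes e)
β2 →I1  (I1 outputs flow p/I1)
β0 →J1  (common-f at J1 fixed by 2)
β3 →J1  (J1 flow already set via bond 2)

1  (I1 all integral)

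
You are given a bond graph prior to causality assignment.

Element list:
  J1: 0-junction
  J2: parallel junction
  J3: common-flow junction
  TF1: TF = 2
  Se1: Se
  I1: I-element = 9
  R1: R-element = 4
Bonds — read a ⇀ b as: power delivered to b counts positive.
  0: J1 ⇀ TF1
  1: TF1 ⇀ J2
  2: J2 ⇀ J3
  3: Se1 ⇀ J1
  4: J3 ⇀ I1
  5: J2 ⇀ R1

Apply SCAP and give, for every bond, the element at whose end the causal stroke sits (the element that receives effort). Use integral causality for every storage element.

bond 3 stroke at J1  (Se1: effort source, stroke at far end)
bond 0 stroke at TF1  (common-e at J1 fixed by 3)
bond 1 stroke at J2  (through TF1, causality passes straight; one stroke at TF1)
bond 2 stroke at J3  (J2: bond 1 brought effort, rest push out)
bond 5 stroke at R1  (common-e at J2 fixed by 1)
bond 4 stroke at I1  (J3: last free bond brings flow in)

b0 stroke→TF1
b1 stroke→J2
b2 stroke→J3
b3 stroke→J1
b4 stroke→I1
b5 stroke→R1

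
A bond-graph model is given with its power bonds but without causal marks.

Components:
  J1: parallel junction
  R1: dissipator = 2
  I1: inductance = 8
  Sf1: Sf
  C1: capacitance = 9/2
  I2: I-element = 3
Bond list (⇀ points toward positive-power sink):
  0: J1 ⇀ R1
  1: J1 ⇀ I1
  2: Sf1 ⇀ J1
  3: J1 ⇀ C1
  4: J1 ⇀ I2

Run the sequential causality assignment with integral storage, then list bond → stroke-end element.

β0 |R1
β1 |I1
β2 |Sf1
β3 |J1
β4 |I2

bond 2 stroke at Sf1  (Sf1 (Sf) sets flow on bond)
bond 1 stroke at I1  (I1 integral (f out))
bond 3 stroke at J1  (prefer integral on C1)
bond 0 stroke at R1  (J1 effort already set via bond 3)
bond 4 stroke at I2  (common-e at J1 fixed by 3)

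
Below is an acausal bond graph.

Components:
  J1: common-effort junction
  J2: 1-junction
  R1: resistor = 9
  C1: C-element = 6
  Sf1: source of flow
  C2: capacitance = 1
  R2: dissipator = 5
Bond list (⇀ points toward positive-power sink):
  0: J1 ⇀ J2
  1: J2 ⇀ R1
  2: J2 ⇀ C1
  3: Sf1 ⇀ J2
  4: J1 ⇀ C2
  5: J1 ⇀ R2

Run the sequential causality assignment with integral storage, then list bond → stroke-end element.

#3 stroke at Sf1  (Sf1: flow source, stroke at near end)
#0 stroke at J2  (J2 flow already set via bond 3)
#1 stroke at J2  (J2: bond 3 brought flow, rest push out)
#2 stroke at J2  (common-f at J2 fixed by 3)
#4 stroke at J1  (C2 outputs effort q/C2)
#5 stroke at R2  (J1: bond 4 brought effort, rest push out)

β0 stroke at J2
β1 stroke at J2
β2 stroke at J2
β3 stroke at Sf1
β4 stroke at J1
β5 stroke at R2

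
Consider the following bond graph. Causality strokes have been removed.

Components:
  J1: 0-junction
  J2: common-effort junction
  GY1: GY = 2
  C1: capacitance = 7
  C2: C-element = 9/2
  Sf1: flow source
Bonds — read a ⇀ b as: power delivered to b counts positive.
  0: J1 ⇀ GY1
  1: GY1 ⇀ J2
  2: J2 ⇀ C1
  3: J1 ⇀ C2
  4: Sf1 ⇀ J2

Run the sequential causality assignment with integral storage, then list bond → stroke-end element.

β4 |Sf1  (Sf1: flow source, stroke at near end)
β2 |J2  (C1: C, integral causality)
β1 |GY1  (J2: bond 2 brought effort, rest push out)
β0 |GY1  (GY1: gyrator matches bond 1)
β3 |J1  (J1: last free bond brings effort in)

#0 stroke at GY1
#1 stroke at GY1
#2 stroke at J2
#3 stroke at J1
#4 stroke at Sf1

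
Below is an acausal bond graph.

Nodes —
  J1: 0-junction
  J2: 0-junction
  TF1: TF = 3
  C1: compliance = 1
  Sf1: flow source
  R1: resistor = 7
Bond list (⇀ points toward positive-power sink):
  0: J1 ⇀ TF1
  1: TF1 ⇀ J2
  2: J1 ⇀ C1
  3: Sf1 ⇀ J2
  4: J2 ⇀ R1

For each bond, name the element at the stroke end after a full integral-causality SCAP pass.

b0 |TF1
b1 |J2
b2 |J1
b3 |Sf1
b4 |R1

#3 stroke→Sf1  (source Sf1 imposes f)
#2 stroke→J1  (C1: C, integral causality)
#0 stroke→TF1  (J1 effort already set via bond 2)
#1 stroke→J2  (TF TF1: opposite of bond 0)
#4 stroke→R1  (J2 effort already set via bond 1)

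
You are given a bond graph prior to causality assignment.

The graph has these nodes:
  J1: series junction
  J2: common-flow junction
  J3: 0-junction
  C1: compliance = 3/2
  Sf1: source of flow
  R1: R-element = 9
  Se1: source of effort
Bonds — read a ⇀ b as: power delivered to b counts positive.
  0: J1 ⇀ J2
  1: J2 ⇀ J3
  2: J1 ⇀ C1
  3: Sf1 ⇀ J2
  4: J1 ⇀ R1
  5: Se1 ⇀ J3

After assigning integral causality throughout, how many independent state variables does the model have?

1  (C1 all integral)

#3 |Sf1  (Sf1 (Sf) sets flow on bond)
#5 |J3  (Se1 (Se) sets effort on bond)
#0 |J2  (common-f at J2 fixed by 3)
#1 |J2  (J2: bond 3 brought flow, rest push out)
#2 |J1  (J1 flow already set via bond 0)
#4 |J1  (common-f at J1 fixed by 0)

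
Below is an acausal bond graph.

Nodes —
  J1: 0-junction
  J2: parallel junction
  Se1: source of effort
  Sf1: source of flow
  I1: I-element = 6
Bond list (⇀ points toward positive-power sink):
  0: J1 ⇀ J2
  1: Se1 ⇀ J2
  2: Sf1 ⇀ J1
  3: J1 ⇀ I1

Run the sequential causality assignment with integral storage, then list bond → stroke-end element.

bond 0 →J1
bond 1 →J2
bond 2 →Sf1
bond 3 →I1

bond 1 |J2  (Se1 (Se) sets effort on bond)
bond 2 |Sf1  (Sf1 fixes flow; stroke at Sf1)
bond 0 |J1  (0-jn J2 has e-setter on 1)
bond 3 |I1  (J1: bond 0 brought effort, rest push out)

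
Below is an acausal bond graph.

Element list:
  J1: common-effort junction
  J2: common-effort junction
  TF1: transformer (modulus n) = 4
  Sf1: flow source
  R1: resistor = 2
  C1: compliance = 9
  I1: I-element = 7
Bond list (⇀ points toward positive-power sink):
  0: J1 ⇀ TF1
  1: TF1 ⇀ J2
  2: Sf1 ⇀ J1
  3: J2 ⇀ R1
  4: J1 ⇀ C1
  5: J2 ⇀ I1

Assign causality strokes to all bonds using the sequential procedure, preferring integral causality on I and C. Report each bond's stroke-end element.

#0 →TF1
#1 →J2
#2 →Sf1
#3 →R1
#4 →J1
#5 →I1

#2 →Sf1  (source Sf1 imposes f)
#4 →J1  (C1 outputs effort q/C1)
#0 →TF1  (J1 effort already set via bond 4)
#1 →J2  (TF1 one-in-one-out from 0)
#3 →R1  (J2: bond 1 brought effort, rest push out)
#5 →I1  (J2: bond 1 brought effort, rest push out)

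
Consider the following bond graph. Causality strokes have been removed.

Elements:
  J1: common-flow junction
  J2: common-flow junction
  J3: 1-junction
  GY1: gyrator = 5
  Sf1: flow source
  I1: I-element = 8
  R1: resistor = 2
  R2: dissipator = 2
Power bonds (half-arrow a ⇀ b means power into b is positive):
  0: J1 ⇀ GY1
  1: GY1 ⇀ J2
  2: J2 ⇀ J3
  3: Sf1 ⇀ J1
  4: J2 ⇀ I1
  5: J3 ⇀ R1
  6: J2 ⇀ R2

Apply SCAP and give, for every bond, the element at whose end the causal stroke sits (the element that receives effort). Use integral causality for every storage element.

b0 stroke at J1
b1 stroke at J2
b2 stroke at J2
b3 stroke at Sf1
b4 stroke at I1
b5 stroke at J3
b6 stroke at J2

b3 |Sf1  (Sf1: flow source, stroke at near end)
b0 |J1  (common-f at J1 fixed by 3)
b1 |J2  (GY GY1: same side as bond 0)
b4 |I1  (prefer integral on I1)
b2 |J2  (common-f at J2 fixed by 4)
b6 |J2  (J2: bond 4 brought flow, rest push out)
b5 |J3  (common-f at J3 fixed by 2)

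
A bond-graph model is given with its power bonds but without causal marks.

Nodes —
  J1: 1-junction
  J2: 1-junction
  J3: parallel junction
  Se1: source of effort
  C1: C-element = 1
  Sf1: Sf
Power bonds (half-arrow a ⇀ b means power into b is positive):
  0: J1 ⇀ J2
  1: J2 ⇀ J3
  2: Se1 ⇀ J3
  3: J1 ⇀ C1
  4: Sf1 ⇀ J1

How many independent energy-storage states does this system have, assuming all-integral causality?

bond 2 stroke at J3  (Se1 (Se) sets effort on bond)
bond 4 stroke at Sf1  (Sf1: flow source, stroke at near end)
bond 0 stroke at J1  (J1 flow already set via bond 4)
bond 3 stroke at J1  (common-f at J1 fixed by 4)
bond 1 stroke at J2  (1-jn J2 has f-setter on 0)

1  (C1 all integral)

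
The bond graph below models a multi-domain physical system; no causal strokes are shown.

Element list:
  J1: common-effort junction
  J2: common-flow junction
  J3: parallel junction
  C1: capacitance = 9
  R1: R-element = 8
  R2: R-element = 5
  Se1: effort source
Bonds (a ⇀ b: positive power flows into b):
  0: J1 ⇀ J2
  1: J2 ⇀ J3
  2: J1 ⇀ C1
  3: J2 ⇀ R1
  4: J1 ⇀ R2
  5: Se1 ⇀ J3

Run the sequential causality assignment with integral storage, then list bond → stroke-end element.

#0 stroke→J2
#1 stroke→J2
#2 stroke→J1
#3 stroke→R1
#4 stroke→R2
#5 stroke→J3

b5 stroke→J3  (Se1: effort source, stroke at far end)
b1 stroke→J2  (J3: bond 5 brought effort, rest push out)
b2 stroke→J1  (C1 outputs effort q/C1)
b0 stroke→J2  (common-e at J1 fixed by 2)
b4 stroke→R2  (J1: bond 2 brought effort, rest push out)
b3 stroke→R1  (only one flow-in slot at J2)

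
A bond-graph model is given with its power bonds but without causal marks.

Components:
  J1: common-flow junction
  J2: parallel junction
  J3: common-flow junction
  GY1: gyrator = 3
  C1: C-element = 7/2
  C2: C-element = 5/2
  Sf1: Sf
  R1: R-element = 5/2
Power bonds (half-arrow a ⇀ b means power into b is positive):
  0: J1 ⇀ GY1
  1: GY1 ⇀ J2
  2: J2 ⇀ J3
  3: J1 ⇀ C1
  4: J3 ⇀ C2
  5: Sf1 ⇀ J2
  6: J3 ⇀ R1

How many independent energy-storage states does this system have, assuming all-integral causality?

#5 →Sf1  (Sf1 fixes flow; stroke at Sf1)
#3 →J1  (prefer integral on C1)
#0 →GY1  (J1 needs exactly one f-in)
#1 →GY1  (GY1: gyrator matches bond 0)
#2 →J2  (J2 needs exactly one e-in)
#4 →J3  (J3: bond 2 brought flow, rest push out)
#6 →J3  (1-jn J3 has f-setter on 2)

2  (C1, C2 all integral)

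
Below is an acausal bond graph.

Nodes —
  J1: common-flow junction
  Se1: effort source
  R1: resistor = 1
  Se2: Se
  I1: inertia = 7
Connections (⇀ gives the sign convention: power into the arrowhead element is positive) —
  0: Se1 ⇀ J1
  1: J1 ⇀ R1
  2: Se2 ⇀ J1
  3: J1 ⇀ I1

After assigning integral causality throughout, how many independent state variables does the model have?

b0 stroke at J1  (Se1 (Se) sets effort on bond)
b2 stroke at J1  (Se2 (Se) sets effort on bond)
b3 stroke at I1  (I1 integral (f out))
b1 stroke at J1  (common-f at J1 fixed by 3)

1  (I1 all integral)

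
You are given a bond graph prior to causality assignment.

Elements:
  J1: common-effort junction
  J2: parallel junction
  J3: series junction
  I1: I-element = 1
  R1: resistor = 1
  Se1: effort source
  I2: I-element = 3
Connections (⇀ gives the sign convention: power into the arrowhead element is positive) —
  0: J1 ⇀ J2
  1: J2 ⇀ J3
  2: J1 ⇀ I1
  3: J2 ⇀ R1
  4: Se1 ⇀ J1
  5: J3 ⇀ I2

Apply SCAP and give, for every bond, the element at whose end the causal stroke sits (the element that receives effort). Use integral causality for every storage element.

bond 0 stroke→J2
bond 1 stroke→J3
bond 2 stroke→I1
bond 3 stroke→R1
bond 4 stroke→J1
bond 5 stroke→I2

#4 |J1  (Se1: effort source, stroke at far end)
#0 |J2  (J1 effort already set via bond 4)
#2 |I1  (0-jn J1 has e-setter on 4)
#1 |J3  (J2 effort already set via bond 0)
#3 |R1  (0-jn J2 has e-setter on 0)
#5 |I2  (J3: last free bond brings flow in)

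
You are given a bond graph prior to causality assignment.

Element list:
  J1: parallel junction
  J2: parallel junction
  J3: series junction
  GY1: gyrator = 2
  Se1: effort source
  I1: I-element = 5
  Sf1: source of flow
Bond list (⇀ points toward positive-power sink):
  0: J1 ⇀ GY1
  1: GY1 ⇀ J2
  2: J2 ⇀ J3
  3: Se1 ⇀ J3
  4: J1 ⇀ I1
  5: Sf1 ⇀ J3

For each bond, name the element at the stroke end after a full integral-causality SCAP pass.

b3 →J3  (Se1 fixes effort; stroke away)
b5 →Sf1  (Sf1 fixes flow; stroke at Sf1)
b2 →J3  (J3: bond 5 brought flow, rest push out)
b1 →J2  (closing 0-jn rule on J2)
b0 →J1  (GY1 both-in/both-out from 1)
b4 →I1  (common-e at J1 fixed by 0)

#0 stroke→J1
#1 stroke→J2
#2 stroke→J3
#3 stroke→J3
#4 stroke→I1
#5 stroke→Sf1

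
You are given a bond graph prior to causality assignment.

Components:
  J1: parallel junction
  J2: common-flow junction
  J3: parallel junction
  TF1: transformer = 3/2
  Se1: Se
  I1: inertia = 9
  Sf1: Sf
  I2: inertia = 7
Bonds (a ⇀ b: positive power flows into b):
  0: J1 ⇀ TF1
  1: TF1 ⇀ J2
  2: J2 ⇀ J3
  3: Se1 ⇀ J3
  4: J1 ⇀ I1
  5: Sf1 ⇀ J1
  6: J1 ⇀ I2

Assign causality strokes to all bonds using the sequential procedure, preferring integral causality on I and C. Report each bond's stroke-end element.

bond 0 stroke at J1
bond 1 stroke at TF1
bond 2 stroke at J2
bond 3 stroke at J3
bond 4 stroke at I1
bond 5 stroke at Sf1
bond 6 stroke at I2

#3 |J3  (Se1 fixes effort; stroke away)
#5 |Sf1  (Sf1 (Sf) sets flow on bond)
#2 |J2  (0-jn J3 has e-setter on 3)
#1 |TF1  (only one flow-in slot at J2)
#0 |J1  (through TF1, causality passes straight; one stroke at TF1)
#4 |I1  (J1: bond 0 brought effort, rest push out)
#6 |I2  (J1 effort already set via bond 0)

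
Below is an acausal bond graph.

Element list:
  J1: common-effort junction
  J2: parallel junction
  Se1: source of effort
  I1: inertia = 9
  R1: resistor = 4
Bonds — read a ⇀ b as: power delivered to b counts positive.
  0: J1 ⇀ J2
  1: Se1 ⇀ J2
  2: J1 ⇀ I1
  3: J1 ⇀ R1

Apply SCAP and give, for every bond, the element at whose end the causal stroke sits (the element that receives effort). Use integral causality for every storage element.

b0 stroke→J1
b1 stroke→J2
b2 stroke→I1
b3 stroke→R1

b1 stroke→J2  (Se1 fixes effort; stroke away)
b0 stroke→J1  (J2: bond 1 brought effort, rest push out)
b2 stroke→I1  (J1: bond 0 brought effort, rest push out)
b3 stroke→R1  (0-jn J1 has e-setter on 0)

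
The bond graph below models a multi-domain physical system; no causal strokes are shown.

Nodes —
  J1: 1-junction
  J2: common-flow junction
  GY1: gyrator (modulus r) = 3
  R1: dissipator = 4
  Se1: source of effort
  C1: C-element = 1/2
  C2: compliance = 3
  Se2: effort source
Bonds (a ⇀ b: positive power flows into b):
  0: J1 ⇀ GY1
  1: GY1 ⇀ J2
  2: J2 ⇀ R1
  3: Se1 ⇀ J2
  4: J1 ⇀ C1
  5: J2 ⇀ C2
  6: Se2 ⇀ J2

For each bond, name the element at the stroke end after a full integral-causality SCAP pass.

bond 0 |GY1
bond 1 |GY1
bond 2 |J2
bond 3 |J2
bond 4 |J1
bond 5 |J2
bond 6 |J2

bond 3 stroke→J2  (Se1 fixes effort; stroke away)
bond 6 stroke→J2  (Se2: effort source, stroke at far end)
bond 4 stroke→J1  (C1 integral (e out))
bond 0 stroke→GY1  (J1: last free bond brings flow in)
bond 1 stroke→GY1  (GY1 both-in/both-out from 0)
bond 2 stroke→J2  (common-f at J2 fixed by 1)
bond 5 stroke→J2  (J2 flow already set via bond 1)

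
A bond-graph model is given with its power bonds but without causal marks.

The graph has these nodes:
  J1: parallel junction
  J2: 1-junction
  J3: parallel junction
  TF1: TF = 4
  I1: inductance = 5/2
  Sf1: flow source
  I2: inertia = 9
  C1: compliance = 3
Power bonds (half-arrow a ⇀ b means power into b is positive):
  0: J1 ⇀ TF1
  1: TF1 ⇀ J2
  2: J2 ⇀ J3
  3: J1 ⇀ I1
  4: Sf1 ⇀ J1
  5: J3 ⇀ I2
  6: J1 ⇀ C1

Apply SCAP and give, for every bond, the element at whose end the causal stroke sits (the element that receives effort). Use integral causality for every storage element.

bond 0 →TF1
bond 1 →J2
bond 2 →J3
bond 3 →I1
bond 4 →Sf1
bond 5 →I2
bond 6 →J1

b4 →Sf1  (Sf1 fixes flow; stroke at Sf1)
b3 →I1  (I1 outputs flow p/I1)
b5 →I2  (I2 integral (f out))
b2 →J3  (J3: last free bond brings effort in)
b1 →J2  (common-f at J2 fixed by 2)
b0 →TF1  (TF1 one-in-one-out from 1)
b6 →J1  (only one effort-in slot at J1)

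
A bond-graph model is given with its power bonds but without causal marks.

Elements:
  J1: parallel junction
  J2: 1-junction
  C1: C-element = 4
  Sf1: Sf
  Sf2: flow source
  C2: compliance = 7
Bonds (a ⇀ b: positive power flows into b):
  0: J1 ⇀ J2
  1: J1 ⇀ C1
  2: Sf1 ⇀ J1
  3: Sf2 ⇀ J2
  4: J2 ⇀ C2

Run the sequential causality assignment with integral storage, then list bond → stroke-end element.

#0 stroke at J2
#1 stroke at J1
#2 stroke at Sf1
#3 stroke at Sf2
#4 stroke at J2

b2 |Sf1  (source Sf1 imposes f)
b3 |Sf2  (Sf2 fixes flow; stroke at Sf2)
b0 |J2  (J2 flow already set via bond 3)
b4 |J2  (common-f at J2 fixed by 3)
b1 |J1  (J1: last free bond brings effort in)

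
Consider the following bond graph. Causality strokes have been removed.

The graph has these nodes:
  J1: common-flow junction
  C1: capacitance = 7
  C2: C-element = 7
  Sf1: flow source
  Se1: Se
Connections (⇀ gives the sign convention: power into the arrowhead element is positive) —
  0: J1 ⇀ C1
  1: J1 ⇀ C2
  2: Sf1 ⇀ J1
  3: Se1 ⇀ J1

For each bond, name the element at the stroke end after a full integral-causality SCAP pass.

β2 →Sf1  (Sf1: flow source, stroke at near end)
β3 →J1  (Se1 fixes effort; stroke away)
β0 →J1  (J1: bond 2 brought flow, rest push out)
β1 →J1  (common-f at J1 fixed by 2)

β0 →J1
β1 →J1
β2 →Sf1
β3 →J1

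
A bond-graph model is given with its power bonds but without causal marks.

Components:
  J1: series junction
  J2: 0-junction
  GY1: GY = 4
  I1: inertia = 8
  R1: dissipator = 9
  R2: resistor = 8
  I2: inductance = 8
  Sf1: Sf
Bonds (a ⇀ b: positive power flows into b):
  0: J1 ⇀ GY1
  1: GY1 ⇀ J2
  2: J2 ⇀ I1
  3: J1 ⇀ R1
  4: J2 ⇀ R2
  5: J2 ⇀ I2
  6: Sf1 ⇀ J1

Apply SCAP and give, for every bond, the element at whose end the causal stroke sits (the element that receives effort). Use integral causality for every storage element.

β0 →J1
β1 →J2
β2 →I1
β3 →J1
β4 →R2
β5 →I2
β6 →Sf1

#6 |Sf1  (Sf1: flow source, stroke at near end)
#0 |J1  (J1: bond 6 brought flow, rest push out)
#3 |J1  (J1: bond 6 brought flow, rest push out)
#1 |J2  (GY1: gyrator matches bond 0)
#2 |I1  (J2 effort already set via bond 1)
#4 |R2  (0-jn J2 has e-setter on 1)
#5 |I2  (J2: bond 1 brought effort, rest push out)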